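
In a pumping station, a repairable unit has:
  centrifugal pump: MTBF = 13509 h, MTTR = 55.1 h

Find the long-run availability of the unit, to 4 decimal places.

0.9959

A(centrifugal pump) = MTBF/(MTBF+MTTR) = 13509/(13509+55.1) = 0.9959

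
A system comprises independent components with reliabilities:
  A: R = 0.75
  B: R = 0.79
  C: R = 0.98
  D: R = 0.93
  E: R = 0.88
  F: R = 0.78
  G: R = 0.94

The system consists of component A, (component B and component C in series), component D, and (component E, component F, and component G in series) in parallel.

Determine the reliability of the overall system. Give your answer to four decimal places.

Series (B and C): 0.790000 × 0.980000 = 0.774200
Series (E, F, and G): 0.880000 × 0.780000 × 0.940000 = 0.645216
Parallel (A, [0.774200], D, and [0.645216]): 1 − (1 − 0.750000)(1 − 0.774200)(1 − 0.930000)(1 − 0.645216) = 0.9986

0.9986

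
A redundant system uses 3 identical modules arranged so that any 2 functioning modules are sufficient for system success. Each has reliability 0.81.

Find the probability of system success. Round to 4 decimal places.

0.9054

R = Σ_{i=2}^{3} C(3,i) p^i (1−p)^{3−i} with p = 0.81
C(3,2)·0.81^2·0.19^1 = 0.373977
C(3,3)·0.81^3·0.19^0 = 0.531441
Sum = 0.9054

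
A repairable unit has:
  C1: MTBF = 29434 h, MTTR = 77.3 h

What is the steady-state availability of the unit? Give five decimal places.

0.99738

A(C1) = MTBF/(MTBF+MTTR) = 29434/(29434+77.3) = 0.99738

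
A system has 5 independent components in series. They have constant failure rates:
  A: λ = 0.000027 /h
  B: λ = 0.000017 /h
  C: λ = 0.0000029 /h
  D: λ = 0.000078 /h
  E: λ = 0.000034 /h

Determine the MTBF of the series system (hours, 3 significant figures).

Series of exponential components: λ_sys = Σ λ_i
λ_sys = 0.000027 + 0.000017 + 0.0000029 + 0.000078 + 0.000034 = 1.5890e-04 /h
MTBF = 1 / λ_sys = 6290 h

6290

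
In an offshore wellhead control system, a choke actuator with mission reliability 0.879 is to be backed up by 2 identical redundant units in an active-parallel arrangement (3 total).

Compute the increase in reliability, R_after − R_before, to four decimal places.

R_before = 0.879
R_after = 1 − (1 − 0.879)^3 = 0.9982
ΔR = 0.9982 − 0.879 = 0.1192

0.1192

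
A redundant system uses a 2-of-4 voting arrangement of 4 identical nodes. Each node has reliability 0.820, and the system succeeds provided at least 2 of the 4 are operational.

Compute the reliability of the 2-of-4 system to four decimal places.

0.9798

R = Σ_{i=2}^{4} C(4,i) p^i (1−p)^{4−i} with p = 0.820
C(4,2)·0.820^2·0.180^2 = 0.130715
C(4,3)·0.820^3·0.180^1 = 0.396985
C(4,4)·0.820^4·0.180^0 = 0.452122
Sum = 0.9798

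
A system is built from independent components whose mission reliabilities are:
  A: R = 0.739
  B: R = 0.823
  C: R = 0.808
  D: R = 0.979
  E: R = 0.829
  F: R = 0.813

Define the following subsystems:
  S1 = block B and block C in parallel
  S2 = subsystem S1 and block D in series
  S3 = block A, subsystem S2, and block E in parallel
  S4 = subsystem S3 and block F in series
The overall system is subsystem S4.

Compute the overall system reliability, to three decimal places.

0.811

Parallel (B and C): 1 − (1 − 0.82300)(1 − 0.80800) = 0.96602
Series ([0.96602] and D): 0.96602 × 0.97900 = 0.94573
Parallel (A, [0.94573], and E): 1 − (1 − 0.73900)(1 − 0.94573)(1 − 0.82900) = 0.99758
Series ([0.99758] and F): 0.99758 × 0.81300 = 0.811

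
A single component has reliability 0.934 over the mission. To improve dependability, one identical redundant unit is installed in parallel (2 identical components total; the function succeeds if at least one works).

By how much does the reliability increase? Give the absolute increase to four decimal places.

R_before = 0.934
R_after = 1 − (1 − 0.934)^2 = 0.9956
ΔR = 0.9956 − 0.934 = 0.0616

0.0616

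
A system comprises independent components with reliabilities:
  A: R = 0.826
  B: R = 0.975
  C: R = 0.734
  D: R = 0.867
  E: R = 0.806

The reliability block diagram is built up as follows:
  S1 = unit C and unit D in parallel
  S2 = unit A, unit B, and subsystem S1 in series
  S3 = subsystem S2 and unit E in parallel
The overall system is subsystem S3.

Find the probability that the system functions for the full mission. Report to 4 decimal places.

Parallel (C and D): 1 − (1 − 0.734000)(1 − 0.867000) = 0.964622
Series (A, B, and [0.964622]): 0.826000 × 0.975000 × 0.964622 = 0.776858
Parallel ([0.776858] and E): 1 − (1 − 0.776858)(1 − 0.806000) = 0.9567

0.9567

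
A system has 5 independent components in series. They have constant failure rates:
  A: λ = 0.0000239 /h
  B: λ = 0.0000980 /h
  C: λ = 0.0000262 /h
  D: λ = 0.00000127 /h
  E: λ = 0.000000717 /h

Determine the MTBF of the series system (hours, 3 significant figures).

6660

Series of exponential components: λ_sys = Σ λ_i
λ_sys = 0.0000239 + 0.0000980 + 0.0000262 + 0.00000127 + 0.000000717 = 1.5009e-04 /h
MTBF = 1 / λ_sys = 6660 h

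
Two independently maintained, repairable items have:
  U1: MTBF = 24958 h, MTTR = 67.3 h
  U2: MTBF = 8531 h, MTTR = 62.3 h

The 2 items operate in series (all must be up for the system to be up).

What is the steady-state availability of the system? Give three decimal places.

0.990

A(U1) = MTBF/(MTBF+MTTR) = 24958/(24958+67.3) = 0.997311
A(U2) = MTBF/(MTBF+MTTR) = 8531/(8531+62.3) = 0.992750
Series availability: 0.997311 × 0.992750 = 0.990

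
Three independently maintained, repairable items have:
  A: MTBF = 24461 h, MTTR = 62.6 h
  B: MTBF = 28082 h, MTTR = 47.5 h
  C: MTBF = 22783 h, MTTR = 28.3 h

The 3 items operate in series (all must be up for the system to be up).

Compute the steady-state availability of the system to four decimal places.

0.9945

A(A) = MTBF/(MTBF+MTTR) = 24461/(24461+62.6) = 0.997447
A(B) = MTBF/(MTBF+MTTR) = 28082/(28082+47.5) = 0.998311
A(C) = MTBF/(MTBF+MTTR) = 22783/(22783+28.3) = 0.998759
Series availability: 0.997447 × 0.998311 × 0.998759 = 0.9945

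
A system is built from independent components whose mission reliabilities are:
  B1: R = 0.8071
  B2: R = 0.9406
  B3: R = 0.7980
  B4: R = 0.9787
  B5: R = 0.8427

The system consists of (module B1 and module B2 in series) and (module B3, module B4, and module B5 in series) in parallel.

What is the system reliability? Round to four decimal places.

0.9177

Series (B1 and B2): 0.807100 × 0.940600 = 0.759158
Series (B3, B4, and B5): 0.798000 × 0.978700 × 0.842700 = 0.658151
Parallel ([0.759158] and [0.658151]): 1 − (1 − 0.759158)(1 − 0.658151) = 0.9177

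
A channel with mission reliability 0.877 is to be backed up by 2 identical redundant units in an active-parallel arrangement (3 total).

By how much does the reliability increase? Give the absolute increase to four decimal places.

R_before = 0.877
R_after = 1 − (1 − 0.877)^3 = 0.9981
ΔR = 0.9981 − 0.877 = 0.1211

0.1211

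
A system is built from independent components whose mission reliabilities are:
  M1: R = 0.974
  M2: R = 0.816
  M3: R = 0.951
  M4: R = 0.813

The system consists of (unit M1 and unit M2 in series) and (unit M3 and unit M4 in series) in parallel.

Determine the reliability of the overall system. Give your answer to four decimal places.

0.9534

Series (M1 and M2): 0.974000 × 0.816000 = 0.794784
Series (M3 and M4): 0.951000 × 0.813000 = 0.773163
Parallel ([0.794784] and [0.773163]): 1 − (1 − 0.794784)(1 − 0.773163) = 0.9534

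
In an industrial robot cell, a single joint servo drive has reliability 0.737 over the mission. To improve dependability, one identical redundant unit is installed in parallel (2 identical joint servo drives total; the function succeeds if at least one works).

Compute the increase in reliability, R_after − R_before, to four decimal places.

0.1938

R_before = 0.737
R_after = 1 − (1 − 0.737)^2 = 0.9308
ΔR = 0.9308 − 0.737 = 0.1938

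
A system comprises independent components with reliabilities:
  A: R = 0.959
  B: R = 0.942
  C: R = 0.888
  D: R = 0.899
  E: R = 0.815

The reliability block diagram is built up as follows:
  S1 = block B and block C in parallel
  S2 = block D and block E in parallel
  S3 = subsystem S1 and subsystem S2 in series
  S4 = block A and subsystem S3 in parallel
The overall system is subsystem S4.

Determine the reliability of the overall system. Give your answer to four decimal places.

Parallel (B and C): 1 − (1 − 0.942000)(1 − 0.888000) = 0.993504
Parallel (D and E): 1 − (1 − 0.899000)(1 − 0.815000) = 0.981315
Series ([0.993504] and [0.981315]): 0.993504 × 0.981315 = 0.974940
Parallel (A and [0.974940]): 1 − (1 − 0.959000)(1 − 0.974940) = 0.9990

0.9990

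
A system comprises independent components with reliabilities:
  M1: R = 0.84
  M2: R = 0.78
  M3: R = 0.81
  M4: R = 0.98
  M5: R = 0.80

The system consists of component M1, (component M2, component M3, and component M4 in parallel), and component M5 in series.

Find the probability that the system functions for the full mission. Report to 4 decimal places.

Parallel (M2, M3, and M4): 1 − (1 − 0.780000)(1 − 0.810000)(1 − 0.980000) = 0.999164
Series (M1, [0.999164], and M5): 0.840000 × 0.999164 × 0.800000 = 0.6714

0.6714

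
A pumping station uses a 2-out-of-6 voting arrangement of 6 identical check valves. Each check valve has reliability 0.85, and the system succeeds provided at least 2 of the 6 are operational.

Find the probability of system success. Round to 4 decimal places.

R = Σ_{i=2}^{6} C(6,i) p^i (1−p)^{6−i} with p = 0.85
C(6,2)·0.85^2·0.15^4 = 0.005486
C(6,3)·0.85^3·0.15^3 = 0.041453
C(6,4)·0.85^4·0.15^2 = 0.176177
C(6,5)·0.85^5·0.15^1 = 0.399335
C(6,6)·0.85^6·0.15^0 = 0.377150
Sum = 0.9996

0.9996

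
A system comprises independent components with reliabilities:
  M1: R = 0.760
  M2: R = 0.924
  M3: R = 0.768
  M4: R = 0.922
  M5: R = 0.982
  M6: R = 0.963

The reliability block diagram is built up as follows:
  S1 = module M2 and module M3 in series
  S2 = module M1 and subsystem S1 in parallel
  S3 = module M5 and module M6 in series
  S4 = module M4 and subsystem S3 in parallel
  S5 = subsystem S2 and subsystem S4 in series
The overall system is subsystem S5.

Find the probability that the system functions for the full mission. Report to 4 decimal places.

Series (M2 and M3): 0.924000 × 0.768000 = 0.709632
Parallel (M1 and [0.709632]): 1 − (1 − 0.760000)(1 − 0.709632) = 0.930312
Series (M5 and M6): 0.982000 × 0.963000 = 0.945666
Parallel (M4 and [0.945666]): 1 − (1 − 0.922000)(1 − 0.945666) = 0.995762
Series ([0.930312] and [0.995762]): 0.930312 × 0.995762 = 0.9264

0.9264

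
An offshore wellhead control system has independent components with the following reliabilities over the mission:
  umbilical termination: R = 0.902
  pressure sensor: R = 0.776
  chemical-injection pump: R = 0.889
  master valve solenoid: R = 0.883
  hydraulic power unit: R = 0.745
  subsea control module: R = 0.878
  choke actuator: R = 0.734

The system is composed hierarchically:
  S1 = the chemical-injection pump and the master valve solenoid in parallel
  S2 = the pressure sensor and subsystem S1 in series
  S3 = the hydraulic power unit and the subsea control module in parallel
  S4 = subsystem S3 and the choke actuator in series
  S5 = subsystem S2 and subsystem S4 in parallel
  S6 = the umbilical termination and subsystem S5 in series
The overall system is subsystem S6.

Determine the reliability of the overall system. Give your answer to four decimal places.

0.8410

Parallel (chemical-injection pump and master valve solenoid): 1 − (1 − 0.889000)(1 − 0.883000) = 0.987013
Series (pressure sensor and [0.987013]): 0.776000 × 0.987013 = 0.765922
Parallel (hydraulic power unit and subsea control module): 1 − (1 − 0.745000)(1 − 0.878000) = 0.968890
Series ([0.968890] and choke actuator): 0.968890 × 0.734000 = 0.711165
Parallel ([0.765922] and [0.711165]): 1 − (1 − 0.765922)(1 − 0.711165) = 0.932390
Series (umbilical termination and [0.932390]): 0.902000 × 0.932390 = 0.8410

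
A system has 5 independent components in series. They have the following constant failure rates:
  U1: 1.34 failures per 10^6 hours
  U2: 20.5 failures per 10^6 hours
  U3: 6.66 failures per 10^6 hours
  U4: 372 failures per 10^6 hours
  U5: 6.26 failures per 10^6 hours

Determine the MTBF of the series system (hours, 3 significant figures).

2460

Series of exponential components: λ_sys = Σ λ_i
λ_sys = 0.00000134 + 0.0000205 + 0.00000666 + 0.000372 + 0.00000626 = 4.0676e-04 /h
MTBF = 1 / λ_sys = 2460 h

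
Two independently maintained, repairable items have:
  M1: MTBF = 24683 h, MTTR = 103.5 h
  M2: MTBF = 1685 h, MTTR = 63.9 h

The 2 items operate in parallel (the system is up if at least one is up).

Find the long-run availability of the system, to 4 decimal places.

0.9998

A(M1) = MTBF/(MTBF+MTTR) = 24683/(24683+103.5) = 0.995824
A(M2) = MTBF/(MTBF+MTTR) = 1685/(1685+63.9) = 0.963463
Parallel availability: 1 − (1 − 0.995824)(1 − 0.963463) = 0.9998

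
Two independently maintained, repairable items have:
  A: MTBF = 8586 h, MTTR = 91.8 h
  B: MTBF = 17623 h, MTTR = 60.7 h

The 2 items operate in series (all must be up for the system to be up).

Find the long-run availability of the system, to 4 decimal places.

A(A) = MTBF/(MTBF+MTTR) = 8586/(8586+91.8) = 0.989421
A(B) = MTBF/(MTBF+MTTR) = 17623/(17623+60.7) = 0.996567
Series availability: 0.989421 × 0.996567 = 0.9860

0.9860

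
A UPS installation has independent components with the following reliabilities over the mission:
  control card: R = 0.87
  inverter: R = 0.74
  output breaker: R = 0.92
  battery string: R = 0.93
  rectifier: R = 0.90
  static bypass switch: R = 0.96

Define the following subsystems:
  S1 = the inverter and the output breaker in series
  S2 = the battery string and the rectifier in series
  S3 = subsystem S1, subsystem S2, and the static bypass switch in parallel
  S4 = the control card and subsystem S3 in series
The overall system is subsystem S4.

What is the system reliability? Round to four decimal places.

Series (inverter and output breaker): 0.740000 × 0.920000 = 0.680800
Series (battery string and rectifier): 0.930000 × 0.900000 = 0.837000
Parallel ([0.680800], [0.837000], and static bypass switch): 1 − (1 − 0.680800)(1 − 0.837000)(1 − 0.960000) = 0.997919
Series (control card and [0.997919]): 0.870000 × 0.997919 = 0.8682

0.8682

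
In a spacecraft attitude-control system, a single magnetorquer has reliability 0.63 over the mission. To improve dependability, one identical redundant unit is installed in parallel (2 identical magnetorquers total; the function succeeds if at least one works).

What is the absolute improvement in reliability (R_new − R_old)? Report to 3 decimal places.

R_before = 0.63
R_after = 1 − (1 − 0.63)^2 = 0.863
ΔR = 0.863 − 0.63 = 0.233

0.233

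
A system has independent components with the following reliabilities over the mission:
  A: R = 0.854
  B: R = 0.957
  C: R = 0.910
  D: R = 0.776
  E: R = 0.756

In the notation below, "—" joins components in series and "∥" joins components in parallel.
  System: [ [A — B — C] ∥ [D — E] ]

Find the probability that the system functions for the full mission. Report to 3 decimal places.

0.894

Series (A, B, and C): 0.85400 × 0.95700 × 0.91000 = 0.74372
Series (D and E): 0.77600 × 0.75600 = 0.58666
Parallel ([0.74372] and [0.58666]): 1 − (1 − 0.74372)(1 − 0.58666) = 0.894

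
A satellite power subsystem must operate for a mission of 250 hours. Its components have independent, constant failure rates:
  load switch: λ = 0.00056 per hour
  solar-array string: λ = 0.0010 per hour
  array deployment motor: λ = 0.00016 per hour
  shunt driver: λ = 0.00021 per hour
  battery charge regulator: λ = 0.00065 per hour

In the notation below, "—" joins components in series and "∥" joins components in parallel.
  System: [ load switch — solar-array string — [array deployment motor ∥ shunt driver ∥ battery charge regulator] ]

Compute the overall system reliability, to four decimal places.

0.6769

R(load switch) = exp(−0.00056 × 250) = 0.869358
R(solar-array string) = exp(−0.0010 × 250) = 0.778801
R(array deployment motor) = exp(−0.00016 × 250) = 0.960789
R(shunt driver) = exp(−0.00021 × 250) = 0.948854
R(battery charge regulator) = exp(−0.00065 × 250) = 0.850016
Parallel (array deployment motor, shunt driver, and battery charge regulator): 1 − (1 − 0.960789)(1 − 0.948854)(1 − 0.850016) = 0.999699
Series (load switch, solar-array string, and [0.999699]): 0.869358 × 0.778801 × 0.999699 = 0.6769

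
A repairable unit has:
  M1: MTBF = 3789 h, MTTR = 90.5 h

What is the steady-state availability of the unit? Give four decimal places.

0.9767

A(M1) = MTBF/(MTBF+MTTR) = 3789/(3789+90.5) = 0.9767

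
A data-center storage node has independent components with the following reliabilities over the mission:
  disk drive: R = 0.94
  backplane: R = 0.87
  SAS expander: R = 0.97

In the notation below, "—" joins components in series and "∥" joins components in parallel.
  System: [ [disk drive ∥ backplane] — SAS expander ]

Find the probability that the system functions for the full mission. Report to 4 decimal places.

Parallel (disk drive and backplane): 1 − (1 − 0.940000)(1 − 0.870000) = 0.992200
Series ([0.992200] and SAS expander): 0.992200 × 0.970000 = 0.9624

0.9624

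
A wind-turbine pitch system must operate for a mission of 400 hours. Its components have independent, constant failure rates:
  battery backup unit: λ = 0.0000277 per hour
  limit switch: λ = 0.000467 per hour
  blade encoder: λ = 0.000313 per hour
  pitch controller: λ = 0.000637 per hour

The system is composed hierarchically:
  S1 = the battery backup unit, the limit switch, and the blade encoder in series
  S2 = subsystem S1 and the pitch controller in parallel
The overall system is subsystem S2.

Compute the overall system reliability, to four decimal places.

R(battery backup unit) = exp(−0.0000277 × 400) = 0.988981
R(limit switch) = exp(−0.000467 × 400) = 0.829610
R(blade encoder) = exp(−0.000313 × 400) = 0.882320
R(pitch controller) = exp(−0.000637 × 400) = 0.775071
Series (battery backup unit, limit switch, and blade encoder): 0.988981 × 0.829610 × 0.882320 = 0.723916
Parallel ([0.723916] and pitch controller): 1 − (1 − 0.723916)(1 − 0.775071) = 0.9379

0.9379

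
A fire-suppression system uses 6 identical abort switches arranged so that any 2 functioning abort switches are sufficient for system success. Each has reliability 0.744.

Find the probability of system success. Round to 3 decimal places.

R = Σ_{i=2}^{6} C(6,i) p^i (1−p)^{6−i} with p = 0.744
C(6,2)·0.744^2·0.256^4 = 0.03566
C(6,3)·0.744^3·0.256^3 = 0.13819
C(6,4)·0.744^4·0.256^2 = 0.30121
C(6,5)·0.744^5·0.256^1 = 0.35015
C(6,6)·0.744^6·0.256^0 = 0.16960
Sum = 0.995

0.995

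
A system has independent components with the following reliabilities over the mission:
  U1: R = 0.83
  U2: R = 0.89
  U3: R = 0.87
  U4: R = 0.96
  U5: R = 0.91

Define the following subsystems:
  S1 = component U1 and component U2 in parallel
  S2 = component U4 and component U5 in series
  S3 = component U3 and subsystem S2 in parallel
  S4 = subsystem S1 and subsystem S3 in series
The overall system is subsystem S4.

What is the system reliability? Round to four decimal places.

Parallel (U1 and U2): 1 − (1 − 0.830000)(1 − 0.890000) = 0.981300
Series (U4 and U5): 0.960000 × 0.910000 = 0.873600
Parallel (U3 and [0.873600]): 1 − (1 − 0.870000)(1 − 0.873600) = 0.983568
Series ([0.981300] and [0.983568]): 0.981300 × 0.983568 = 0.9652

0.9652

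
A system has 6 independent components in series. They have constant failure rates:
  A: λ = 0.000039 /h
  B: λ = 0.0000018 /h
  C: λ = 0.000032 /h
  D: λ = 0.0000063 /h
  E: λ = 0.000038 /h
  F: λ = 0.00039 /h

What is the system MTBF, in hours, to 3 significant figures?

1970

Series of exponential components: λ_sys = Σ λ_i
λ_sys = 0.000039 + 0.0000018 + 0.000032 + 0.0000063 + 0.000038 + 0.00039 = 5.0710e-04 /h
MTBF = 1 / λ_sys = 1970 h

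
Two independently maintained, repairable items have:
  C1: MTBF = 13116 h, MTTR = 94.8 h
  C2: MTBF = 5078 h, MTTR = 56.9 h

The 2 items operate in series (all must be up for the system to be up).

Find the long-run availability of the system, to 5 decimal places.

A(C1) = MTBF/(MTBF+MTTR) = 13116/(13116+94.8) = 0.992824
A(C2) = MTBF/(MTBF+MTTR) = 5078/(5078+56.9) = 0.988919
Series availability: 0.992824 × 0.988919 = 0.98182

0.98182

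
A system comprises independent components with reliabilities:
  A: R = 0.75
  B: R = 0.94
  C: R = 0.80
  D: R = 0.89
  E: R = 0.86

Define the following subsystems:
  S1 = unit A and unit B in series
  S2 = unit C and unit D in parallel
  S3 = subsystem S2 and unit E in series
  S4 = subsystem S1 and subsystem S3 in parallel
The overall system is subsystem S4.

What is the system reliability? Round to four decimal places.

Series (A and B): 0.750000 × 0.940000 = 0.705000
Parallel (C and D): 1 − (1 − 0.800000)(1 − 0.890000) = 0.978000
Series ([0.978000] and E): 0.978000 × 0.860000 = 0.841080
Parallel ([0.705000] and [0.841080]): 1 − (1 − 0.705000)(1 − 0.841080) = 0.9531

0.9531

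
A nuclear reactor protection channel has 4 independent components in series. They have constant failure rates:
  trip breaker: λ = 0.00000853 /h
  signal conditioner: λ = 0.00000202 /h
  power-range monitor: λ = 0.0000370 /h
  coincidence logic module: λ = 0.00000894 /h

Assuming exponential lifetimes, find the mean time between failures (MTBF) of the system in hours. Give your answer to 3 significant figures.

Series of exponential components: λ_sys = Σ λ_i
λ_sys = 0.00000853 + 0.00000202 + 0.0000370 + 0.00000894 = 5.6490e-05 /h
MTBF = 1 / λ_sys = 17700 h

17700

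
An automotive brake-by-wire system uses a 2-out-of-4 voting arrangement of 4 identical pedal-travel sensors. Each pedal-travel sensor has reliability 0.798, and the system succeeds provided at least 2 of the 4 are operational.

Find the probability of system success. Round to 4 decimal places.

R = Σ_{i=2}^{4} C(4,i) p^i (1−p)^{4−i} with p = 0.798
C(4,2)·0.798^2·0.202^2 = 0.155905
C(4,3)·0.798^3·0.202^1 = 0.410601
C(4,4)·0.798^4·0.202^0 = 0.405519
Sum = 0.9720

0.9720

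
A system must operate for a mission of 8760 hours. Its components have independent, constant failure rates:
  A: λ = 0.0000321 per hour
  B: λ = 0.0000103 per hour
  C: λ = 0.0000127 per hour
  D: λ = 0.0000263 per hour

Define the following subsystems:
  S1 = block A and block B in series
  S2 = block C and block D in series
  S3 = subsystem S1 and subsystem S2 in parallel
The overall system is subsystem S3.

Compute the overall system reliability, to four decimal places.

R(A) = exp(−0.0000321 × 8760) = 0.754880
R(B) = exp(−0.0000103 × 8760) = 0.913723
R(C) = exp(−0.0000127 × 8760) = 0.894713
R(D) = exp(−0.0000263 × 8760) = 0.794225
Series (A and B): 0.754880 × 0.913723 = 0.689751
Series (C and D): 0.894713 × 0.794225 = 0.710603
Parallel ([0.689751] and [0.710603]): 1 − (1 − 0.689751)(1 − 0.710603) = 0.9102

0.9102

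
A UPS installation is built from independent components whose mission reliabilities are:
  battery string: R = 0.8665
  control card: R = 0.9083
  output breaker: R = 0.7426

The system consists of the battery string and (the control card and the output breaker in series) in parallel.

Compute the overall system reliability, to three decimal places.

0.957

Series (control card and output breaker): 0.90830 × 0.74260 = 0.67450
Parallel (battery string and [0.67450]): 1 − (1 − 0.86650)(1 − 0.67450) = 0.957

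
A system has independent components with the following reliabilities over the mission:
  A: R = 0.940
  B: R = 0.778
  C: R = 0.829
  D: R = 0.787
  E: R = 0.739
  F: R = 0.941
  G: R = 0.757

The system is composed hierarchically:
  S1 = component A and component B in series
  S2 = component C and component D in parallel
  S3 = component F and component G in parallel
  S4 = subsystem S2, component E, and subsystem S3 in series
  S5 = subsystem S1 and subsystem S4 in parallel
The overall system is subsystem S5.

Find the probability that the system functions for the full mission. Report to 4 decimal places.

Series (A and B): 0.940000 × 0.778000 = 0.731320
Parallel (C and D): 1 − (1 − 0.829000)(1 − 0.787000) = 0.963577
Parallel (F and G): 1 − (1 − 0.941000)(1 − 0.757000) = 0.985663
Series ([0.963577], E, and [0.985663]): 0.963577 × 0.739000 × 0.985663 = 0.701874
Parallel ([0.731320] and [0.701874]): 1 − (1 − 0.731320)(1 − 0.701874) = 0.9199

0.9199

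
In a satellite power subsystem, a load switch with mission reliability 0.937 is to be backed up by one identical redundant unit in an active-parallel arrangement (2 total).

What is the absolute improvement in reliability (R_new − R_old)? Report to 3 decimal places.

R_before = 0.937
R_after = 1 − (1 − 0.937)^2 = 0.996
ΔR = 0.996 − 0.937 = 0.059

0.059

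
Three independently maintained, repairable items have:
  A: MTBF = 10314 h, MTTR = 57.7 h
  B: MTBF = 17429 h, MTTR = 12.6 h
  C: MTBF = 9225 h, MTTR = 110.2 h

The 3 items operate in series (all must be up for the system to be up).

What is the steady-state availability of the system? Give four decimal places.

A(A) = MTBF/(MTBF+MTTR) = 10314/(10314+57.7) = 0.994437
A(B) = MTBF/(MTBF+MTTR) = 17429/(17429+12.6) = 0.999278
A(C) = MTBF/(MTBF+MTTR) = 9225/(9225+110.2) = 0.988195
Series availability: 0.994437 × 0.999278 × 0.988195 = 0.9820

0.9820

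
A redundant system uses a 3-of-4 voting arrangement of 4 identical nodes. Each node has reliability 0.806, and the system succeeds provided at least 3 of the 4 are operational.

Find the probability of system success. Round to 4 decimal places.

0.8283

R = Σ_{i=3}^{4} C(4,i) p^i (1−p)^{4−i} with p = 0.806
C(4,3)·0.806^3·0.194^1 = 0.406319
C(4,4)·0.806^4·0.194^0 = 0.422027
Sum = 0.8283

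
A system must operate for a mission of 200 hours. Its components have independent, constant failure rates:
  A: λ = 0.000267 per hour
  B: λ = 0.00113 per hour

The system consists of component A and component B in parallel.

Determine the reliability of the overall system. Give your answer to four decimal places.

0.9895

R(A) = exp(−0.000267 × 200) = 0.948001
R(B) = exp(−0.00113 × 200) = 0.797718
Parallel (A and B): 1 − (1 − 0.948001)(1 − 0.797718) = 0.9895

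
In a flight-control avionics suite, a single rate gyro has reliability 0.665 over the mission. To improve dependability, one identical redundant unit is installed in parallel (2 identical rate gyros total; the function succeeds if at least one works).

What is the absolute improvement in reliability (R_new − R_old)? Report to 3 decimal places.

0.223

R_before = 0.665
R_after = 1 − (1 − 0.665)^2 = 0.888
ΔR = 0.888 − 0.665 = 0.223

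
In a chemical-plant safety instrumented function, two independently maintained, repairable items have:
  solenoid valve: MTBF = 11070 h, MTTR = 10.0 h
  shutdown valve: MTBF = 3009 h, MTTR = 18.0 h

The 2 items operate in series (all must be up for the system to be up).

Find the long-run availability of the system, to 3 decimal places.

0.993

A(solenoid valve) = MTBF/(MTBF+MTTR) = 11070/(11070+10.0) = 0.999097
A(shutdown valve) = MTBF/(MTBF+MTTR) = 3009/(3009+18.0) = 0.994054
Series availability: 0.999097 × 0.994054 = 0.993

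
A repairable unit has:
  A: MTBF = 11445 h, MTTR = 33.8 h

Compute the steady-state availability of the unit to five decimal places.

A(A) = MTBF/(MTBF+MTTR) = 11445/(11445+33.8) = 0.99706

0.99706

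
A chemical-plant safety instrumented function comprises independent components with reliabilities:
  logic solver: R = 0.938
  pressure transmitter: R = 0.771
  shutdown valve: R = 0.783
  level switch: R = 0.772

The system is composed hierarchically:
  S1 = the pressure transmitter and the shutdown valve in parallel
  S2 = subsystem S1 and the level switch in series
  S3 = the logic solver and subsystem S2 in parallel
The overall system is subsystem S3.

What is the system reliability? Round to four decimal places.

0.9835

Parallel (pressure transmitter and shutdown valve): 1 − (1 − 0.771000)(1 − 0.783000) = 0.950307
Series ([0.950307] and level switch): 0.950307 × 0.772000 = 0.733637
Parallel (logic solver and [0.733637]): 1 − (1 − 0.938000)(1 − 0.733637) = 0.9835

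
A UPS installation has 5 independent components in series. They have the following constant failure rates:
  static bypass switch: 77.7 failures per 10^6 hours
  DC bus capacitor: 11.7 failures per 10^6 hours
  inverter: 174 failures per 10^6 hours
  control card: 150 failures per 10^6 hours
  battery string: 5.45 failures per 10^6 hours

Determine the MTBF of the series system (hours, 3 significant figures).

2390

Series of exponential components: λ_sys = Σ λ_i
λ_sys = 0.0000777 + 0.0000117 + 0.000174 + 0.000150 + 0.00000545 = 4.1885e-04 /h
MTBF = 1 / λ_sys = 2390 h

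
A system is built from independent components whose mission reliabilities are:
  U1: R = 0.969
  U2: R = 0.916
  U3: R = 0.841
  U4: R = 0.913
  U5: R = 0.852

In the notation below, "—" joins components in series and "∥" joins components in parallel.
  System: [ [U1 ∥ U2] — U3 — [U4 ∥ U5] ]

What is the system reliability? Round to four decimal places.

0.8280

Parallel (U1 and U2): 1 − (1 − 0.969000)(1 − 0.916000) = 0.997396
Parallel (U4 and U5): 1 − (1 − 0.913000)(1 − 0.852000) = 0.987124
Series ([0.997396], U3, and [0.987124]): 0.997396 × 0.841000 × 0.987124 = 0.8280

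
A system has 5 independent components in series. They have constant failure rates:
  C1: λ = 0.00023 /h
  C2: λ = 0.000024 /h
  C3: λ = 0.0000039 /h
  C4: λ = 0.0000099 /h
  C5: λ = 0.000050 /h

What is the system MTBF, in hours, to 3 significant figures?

Series of exponential components: λ_sys = Σ λ_i
λ_sys = 0.00023 + 0.000024 + 0.0000039 + 0.0000099 + 0.000050 = 3.1780e-04 /h
MTBF = 1 / λ_sys = 3150 h

3150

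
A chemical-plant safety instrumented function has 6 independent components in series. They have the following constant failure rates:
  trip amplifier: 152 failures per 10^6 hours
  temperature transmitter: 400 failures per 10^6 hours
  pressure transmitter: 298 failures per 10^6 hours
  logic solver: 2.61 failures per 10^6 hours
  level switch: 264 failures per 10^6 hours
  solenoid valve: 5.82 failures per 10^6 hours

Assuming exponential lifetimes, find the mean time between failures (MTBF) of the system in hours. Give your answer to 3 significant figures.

891

Series of exponential components: λ_sys = Σ λ_i
λ_sys = 0.000152 + 0.000400 + 0.000298 + 0.00000261 + 0.000264 + 0.00000582 = 1.1224e-03 /h
MTBF = 1 / λ_sys = 891 h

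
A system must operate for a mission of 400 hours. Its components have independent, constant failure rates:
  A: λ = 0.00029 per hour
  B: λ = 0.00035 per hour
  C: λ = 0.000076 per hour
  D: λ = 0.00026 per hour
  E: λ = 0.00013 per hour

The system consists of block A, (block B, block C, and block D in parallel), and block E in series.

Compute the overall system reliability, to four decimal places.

R(A) = exp(−0.00029 × 400) = 0.890475
R(B) = exp(−0.00035 × 400) = 0.869358
R(C) = exp(−0.000076 × 400) = 0.970057
R(D) = exp(−0.00026 × 400) = 0.901225
R(E) = exp(−0.00013 × 400) = 0.949329
Parallel (B, C, and D): 1 − (1 − 0.869358)(1 − 0.970057)(1 − 0.901225) = 0.999614
Series (A, [0.999614], and E): 0.890475 × 0.999614 × 0.949329 = 0.8450

0.8450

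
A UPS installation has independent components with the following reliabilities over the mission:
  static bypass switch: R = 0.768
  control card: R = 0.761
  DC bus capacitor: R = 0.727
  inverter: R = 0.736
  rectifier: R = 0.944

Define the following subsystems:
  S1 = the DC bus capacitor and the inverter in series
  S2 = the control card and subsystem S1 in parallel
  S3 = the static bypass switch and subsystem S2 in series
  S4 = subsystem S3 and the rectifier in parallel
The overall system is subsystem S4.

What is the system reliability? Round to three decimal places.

0.982

Series (DC bus capacitor and inverter): 0.72700 × 0.73600 = 0.53507
Parallel (control card and [0.53507]): 1 − (1 − 0.76100)(1 − 0.53507) = 0.88888
Series (static bypass switch and [0.88888]): 0.76800 × 0.88888 = 0.68266
Parallel ([0.68266] and rectifier): 1 − (1 − 0.68266)(1 − 0.94400) = 0.982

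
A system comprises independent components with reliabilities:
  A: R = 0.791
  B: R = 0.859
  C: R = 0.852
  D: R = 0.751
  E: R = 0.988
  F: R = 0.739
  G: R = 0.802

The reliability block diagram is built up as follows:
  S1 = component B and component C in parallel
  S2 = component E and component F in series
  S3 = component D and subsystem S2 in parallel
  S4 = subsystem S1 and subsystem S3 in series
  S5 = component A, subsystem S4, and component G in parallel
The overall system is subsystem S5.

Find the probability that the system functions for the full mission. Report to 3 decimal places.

Parallel (B and C): 1 − (1 − 0.85900)(1 − 0.85200) = 0.97913
Series (E and F): 0.98800 × 0.73900 = 0.73013
Parallel (D and [0.73013]): 1 − (1 − 0.75100)(1 − 0.73013) = 0.93280
Series ([0.97913] and [0.93280]): 0.97913 × 0.93280 = 0.91333
Parallel (A, [0.91333], and G): 1 − (1 − 0.79100)(1 − 0.91333)(1 − 0.80200) = 0.996

0.996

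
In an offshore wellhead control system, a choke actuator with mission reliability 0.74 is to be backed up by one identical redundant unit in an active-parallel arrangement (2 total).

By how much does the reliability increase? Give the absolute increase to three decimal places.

0.192

R_before = 0.74
R_after = 1 − (1 − 0.74)^2 = 0.932
ΔR = 0.932 − 0.74 = 0.192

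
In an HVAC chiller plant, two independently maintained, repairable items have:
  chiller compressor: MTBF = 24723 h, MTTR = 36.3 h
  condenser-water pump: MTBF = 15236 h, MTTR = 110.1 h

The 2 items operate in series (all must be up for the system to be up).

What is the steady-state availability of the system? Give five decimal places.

A(chiller compressor) = MTBF/(MTBF+MTTR) = 24723/(24723+36.3) = 0.998534
A(condenser-water pump) = MTBF/(MTBF+MTTR) = 15236/(15236+110.1) = 0.992826
Series availability: 0.998534 × 0.992826 = 0.99137

0.99137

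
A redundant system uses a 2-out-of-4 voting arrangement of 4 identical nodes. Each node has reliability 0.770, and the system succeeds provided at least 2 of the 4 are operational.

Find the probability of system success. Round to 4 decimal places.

R = Σ_{i=2}^{4} C(4,i) p^i (1−p)^{4−i} with p = 0.770
C(4,2)·0.770^2·0.230^2 = 0.188186
C(4,3)·0.770^3·0.230^1 = 0.420010
C(4,4)·0.770^4·0.230^0 = 0.351530
Sum = 0.9597

0.9597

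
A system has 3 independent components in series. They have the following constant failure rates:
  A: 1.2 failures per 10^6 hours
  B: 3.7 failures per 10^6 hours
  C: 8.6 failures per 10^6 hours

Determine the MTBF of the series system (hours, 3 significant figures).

74100

Series of exponential components: λ_sys = Σ λ_i
λ_sys = 0.0000012 + 0.0000037 + 0.0000086 = 1.3500e-05 /h
MTBF = 1 / λ_sys = 74100 h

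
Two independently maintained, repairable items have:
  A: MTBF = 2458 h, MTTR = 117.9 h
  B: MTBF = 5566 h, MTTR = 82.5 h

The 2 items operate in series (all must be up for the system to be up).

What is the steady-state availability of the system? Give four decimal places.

A(A) = MTBF/(MTBF+MTTR) = 2458/(2458+117.9) = 0.954230
A(B) = MTBF/(MTBF+MTTR) = 5566/(5566+82.5) = 0.985394
Series availability: 0.954230 × 0.985394 = 0.9403

0.9403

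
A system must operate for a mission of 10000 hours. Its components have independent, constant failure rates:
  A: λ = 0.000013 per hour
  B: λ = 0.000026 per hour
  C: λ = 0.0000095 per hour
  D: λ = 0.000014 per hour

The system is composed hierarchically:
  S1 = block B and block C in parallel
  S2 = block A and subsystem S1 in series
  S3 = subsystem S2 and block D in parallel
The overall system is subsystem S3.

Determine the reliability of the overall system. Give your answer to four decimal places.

R(A) = exp(−0.000013 × 10000) = 0.878095
R(B) = exp(−0.000026 × 10000) = 0.771052
R(C) = exp(−0.0000095 × 10000) = 0.909373
R(D) = exp(−0.000014 × 10000) = 0.869358
Parallel (B and C): 1 − (1 − 0.771052)(1 − 0.909373) = 0.979251
Series (A and [0.979251]): 0.878095 × 0.979251 = 0.859875
Parallel ([0.859875] and D): 1 − (1 − 0.859875)(1 − 0.869358) = 0.9817

0.9817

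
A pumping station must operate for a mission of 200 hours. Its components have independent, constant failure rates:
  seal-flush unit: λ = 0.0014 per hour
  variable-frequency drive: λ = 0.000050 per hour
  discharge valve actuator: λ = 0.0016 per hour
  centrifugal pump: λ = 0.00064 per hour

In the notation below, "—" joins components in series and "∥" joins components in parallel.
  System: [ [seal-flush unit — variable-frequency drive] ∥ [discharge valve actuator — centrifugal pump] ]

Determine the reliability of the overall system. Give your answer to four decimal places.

R(seal-flush unit) = exp(−0.0014 × 200) = 0.755784
R(variable-frequency drive) = exp(−0.000050 × 200) = 0.990050
R(discharge valve actuator) = exp(−0.0016 × 200) = 0.726149
R(centrifugal pump) = exp(−0.00064 × 200) = 0.879853
Series (seal-flush unit and variable-frequency drive): 0.755784 × 0.990050 = 0.748264
Series (discharge valve actuator and centrifugal pump): 0.726149 × 0.879853 = 0.638904
Parallel ([0.748264] and [0.638904]): 1 − (1 − 0.748264)(1 − 0.638904) = 0.9091

0.9091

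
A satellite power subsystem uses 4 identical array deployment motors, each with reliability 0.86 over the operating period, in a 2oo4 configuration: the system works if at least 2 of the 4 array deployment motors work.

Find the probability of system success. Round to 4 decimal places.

0.9902

R = Σ_{i=2}^{4} C(4,i) p^i (1−p)^{4−i} with p = 0.86
C(4,2)·0.86^2·0.14^2 = 0.086977
C(4,3)·0.86^3·0.14^1 = 0.356191
C(4,4)·0.86^4·0.14^0 = 0.547008
Sum = 0.9902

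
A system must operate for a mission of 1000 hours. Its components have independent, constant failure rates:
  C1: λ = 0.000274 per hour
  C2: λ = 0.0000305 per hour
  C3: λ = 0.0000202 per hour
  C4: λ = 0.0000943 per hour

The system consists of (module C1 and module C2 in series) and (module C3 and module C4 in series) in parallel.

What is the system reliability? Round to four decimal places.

R(C1) = exp(−0.000274 × 1000) = 0.760332
R(C2) = exp(−0.0000305 × 1000) = 0.969960
R(C3) = exp(−0.0000202 × 1000) = 0.980003
R(C4) = exp(−0.0000943 × 1000) = 0.910010
Series (C1 and C2): 0.760332 × 0.969960 = 0.737492
Series (C3 and C4): 0.980003 × 0.910010 = 0.891813
Parallel ([0.737492] and [0.891813]): 1 − (1 − 0.737492)(1 − 0.891813) = 0.9716

0.9716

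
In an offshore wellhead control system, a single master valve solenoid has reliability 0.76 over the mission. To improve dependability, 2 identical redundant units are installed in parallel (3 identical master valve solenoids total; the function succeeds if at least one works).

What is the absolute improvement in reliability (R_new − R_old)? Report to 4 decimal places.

0.2262

R_before = 0.76
R_after = 1 − (1 − 0.76)^3 = 0.9862
ΔR = 0.9862 − 0.76 = 0.2262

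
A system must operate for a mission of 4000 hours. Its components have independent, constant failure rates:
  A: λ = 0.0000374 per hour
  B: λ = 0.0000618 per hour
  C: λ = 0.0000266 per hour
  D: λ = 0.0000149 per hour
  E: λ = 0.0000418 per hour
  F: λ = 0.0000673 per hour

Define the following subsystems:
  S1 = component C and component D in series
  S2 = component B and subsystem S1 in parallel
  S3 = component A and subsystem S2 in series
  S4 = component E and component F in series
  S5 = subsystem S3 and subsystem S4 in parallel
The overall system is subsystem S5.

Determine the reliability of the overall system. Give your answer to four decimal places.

0.9407

R(A) = exp(−0.0000374 × 4000) = 0.861052
R(B) = exp(−0.0000618 × 4000) = 0.780984
R(C) = exp(−0.0000266 × 4000) = 0.899065
R(D) = exp(−0.0000149 × 4000) = 0.942141
R(E) = exp(−0.0000418 × 4000) = 0.846030
R(F) = exp(−0.0000673 × 4000) = 0.763990
Series (C and D): 0.899065 × 0.942141 = 0.847046
Parallel (B and [0.847046]): 1 − (1 − 0.780984)(1 − 0.847046) = 0.966501
Series (A and [0.966501]): 0.861052 × 0.966501 = 0.832208
Series (E and F): 0.846030 × 0.763990 = 0.646358
Parallel ([0.832208] and [0.646358]): 1 − (1 − 0.832208)(1 − 0.646358) = 0.9407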